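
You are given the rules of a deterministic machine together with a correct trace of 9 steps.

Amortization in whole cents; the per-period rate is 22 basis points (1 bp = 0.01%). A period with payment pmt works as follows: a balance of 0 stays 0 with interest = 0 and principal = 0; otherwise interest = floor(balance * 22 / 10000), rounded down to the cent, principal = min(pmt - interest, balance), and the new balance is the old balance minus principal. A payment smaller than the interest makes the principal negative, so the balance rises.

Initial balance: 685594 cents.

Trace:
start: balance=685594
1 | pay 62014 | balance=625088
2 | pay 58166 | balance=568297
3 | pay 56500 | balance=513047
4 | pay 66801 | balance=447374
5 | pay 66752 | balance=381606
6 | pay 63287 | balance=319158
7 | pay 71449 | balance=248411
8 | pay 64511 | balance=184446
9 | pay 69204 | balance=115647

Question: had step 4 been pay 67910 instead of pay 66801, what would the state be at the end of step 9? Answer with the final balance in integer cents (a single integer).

(re-executing from step 4 with the substitution; state before step 4: balance=513047)
4 | pay 67910 | balance=446265
5 | pay 66752 | balance=380494
6 | pay 63287 | balance=318044
7 | pay 71449 | balance=247294
8 | pay 64511 | balance=183327
9 | pay 69204 | balance=114526

114526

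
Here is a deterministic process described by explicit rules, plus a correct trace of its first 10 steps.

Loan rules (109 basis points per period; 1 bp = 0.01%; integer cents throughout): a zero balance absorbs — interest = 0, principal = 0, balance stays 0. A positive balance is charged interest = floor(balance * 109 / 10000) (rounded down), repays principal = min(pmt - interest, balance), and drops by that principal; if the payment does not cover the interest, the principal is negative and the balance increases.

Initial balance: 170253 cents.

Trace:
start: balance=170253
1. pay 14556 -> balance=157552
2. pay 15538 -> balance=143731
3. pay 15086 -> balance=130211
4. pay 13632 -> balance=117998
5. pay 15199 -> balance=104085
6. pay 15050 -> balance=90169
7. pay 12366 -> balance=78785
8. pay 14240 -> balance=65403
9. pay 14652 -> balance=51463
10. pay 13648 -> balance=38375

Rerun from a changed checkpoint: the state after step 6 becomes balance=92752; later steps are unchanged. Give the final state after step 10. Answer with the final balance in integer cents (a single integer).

41074

state after step 6 := balance=92752
7. pay 12366 -> balance=81396
8. pay 14240 -> balance=68043
9. pay 14652 -> balance=54132
10. pay 13648 -> balance=41074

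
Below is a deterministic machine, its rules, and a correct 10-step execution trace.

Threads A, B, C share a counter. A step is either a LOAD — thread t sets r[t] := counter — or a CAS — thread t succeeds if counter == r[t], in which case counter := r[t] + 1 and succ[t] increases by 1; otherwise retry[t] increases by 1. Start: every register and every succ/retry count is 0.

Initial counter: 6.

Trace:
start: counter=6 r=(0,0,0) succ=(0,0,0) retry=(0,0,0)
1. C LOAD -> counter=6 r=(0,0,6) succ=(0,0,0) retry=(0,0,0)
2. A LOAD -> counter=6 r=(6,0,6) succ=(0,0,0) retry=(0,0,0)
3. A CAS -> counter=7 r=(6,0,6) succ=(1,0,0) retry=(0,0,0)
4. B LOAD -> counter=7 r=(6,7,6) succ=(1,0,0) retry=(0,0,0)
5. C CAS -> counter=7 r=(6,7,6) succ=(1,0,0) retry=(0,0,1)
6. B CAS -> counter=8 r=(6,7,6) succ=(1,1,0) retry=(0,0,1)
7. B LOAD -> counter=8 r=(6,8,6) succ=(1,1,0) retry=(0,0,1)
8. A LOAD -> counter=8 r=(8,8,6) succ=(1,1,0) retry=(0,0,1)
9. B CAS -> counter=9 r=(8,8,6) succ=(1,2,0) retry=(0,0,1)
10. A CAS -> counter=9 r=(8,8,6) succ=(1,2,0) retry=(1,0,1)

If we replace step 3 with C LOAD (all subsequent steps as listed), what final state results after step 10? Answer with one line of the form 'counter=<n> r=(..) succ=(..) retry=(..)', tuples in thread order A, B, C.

(re-executing from step 3 with the substitution; state before step 3: counter=6 r=(6,0,6) succ=(0,0,0) retry=(0,0,0))
3. C LOAD -> counter=6 r=(6,0,6) succ=(0,0,0) retry=(0,0,0)
4. B LOAD -> counter=6 r=(6,6,6) succ=(0,0,0) retry=(0,0,0)
5. C CAS -> counter=7 r=(6,6,6) succ=(0,0,1) retry=(0,0,0)
6. B CAS -> counter=7 r=(6,6,6) succ=(0,0,1) retry=(0,1,0)
7. B LOAD -> counter=7 r=(6,7,6) succ=(0,0,1) retry=(0,1,0)
8. A LOAD -> counter=7 r=(7,7,6) succ=(0,0,1) retry=(0,1,0)
9. B CAS -> counter=8 r=(7,7,6) succ=(0,1,1) retry=(0,1,0)
10. A CAS -> counter=8 r=(7,7,6) succ=(0,1,1) retry=(1,1,0)

counter=8 r=(7,7,6) succ=(0,1,1) retry=(1,1,0)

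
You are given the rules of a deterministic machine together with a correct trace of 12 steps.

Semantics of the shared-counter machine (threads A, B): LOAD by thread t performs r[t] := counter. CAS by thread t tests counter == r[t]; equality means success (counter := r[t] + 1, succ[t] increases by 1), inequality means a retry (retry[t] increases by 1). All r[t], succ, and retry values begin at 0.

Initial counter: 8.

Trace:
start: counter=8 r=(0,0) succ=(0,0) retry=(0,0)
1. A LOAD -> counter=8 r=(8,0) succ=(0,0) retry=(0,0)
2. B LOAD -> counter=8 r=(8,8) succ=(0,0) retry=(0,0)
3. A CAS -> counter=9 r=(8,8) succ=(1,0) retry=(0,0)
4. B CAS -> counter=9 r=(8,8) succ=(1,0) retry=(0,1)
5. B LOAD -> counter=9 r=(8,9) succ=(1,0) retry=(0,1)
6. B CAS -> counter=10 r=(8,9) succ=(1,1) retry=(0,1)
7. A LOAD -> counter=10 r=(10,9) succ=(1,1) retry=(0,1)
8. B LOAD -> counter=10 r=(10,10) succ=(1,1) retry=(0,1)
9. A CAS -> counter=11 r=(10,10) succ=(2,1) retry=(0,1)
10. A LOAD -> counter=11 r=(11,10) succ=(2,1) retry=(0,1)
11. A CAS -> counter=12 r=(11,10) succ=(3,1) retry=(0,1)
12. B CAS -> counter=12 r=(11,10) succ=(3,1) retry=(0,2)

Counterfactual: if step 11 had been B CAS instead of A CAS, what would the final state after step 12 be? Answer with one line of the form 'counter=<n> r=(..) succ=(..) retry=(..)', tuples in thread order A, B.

(re-executing from step 11 with the substitution; state before step 11: counter=11 r=(11,10) succ=(2,1) retry=(0,1))
11. B CAS -> counter=11 r=(11,10) succ=(2,1) retry=(0,2)
12. B CAS -> counter=11 r=(11,10) succ=(2,1) retry=(0,3)

counter=11 r=(11,10) succ=(2,1) retry=(0,3)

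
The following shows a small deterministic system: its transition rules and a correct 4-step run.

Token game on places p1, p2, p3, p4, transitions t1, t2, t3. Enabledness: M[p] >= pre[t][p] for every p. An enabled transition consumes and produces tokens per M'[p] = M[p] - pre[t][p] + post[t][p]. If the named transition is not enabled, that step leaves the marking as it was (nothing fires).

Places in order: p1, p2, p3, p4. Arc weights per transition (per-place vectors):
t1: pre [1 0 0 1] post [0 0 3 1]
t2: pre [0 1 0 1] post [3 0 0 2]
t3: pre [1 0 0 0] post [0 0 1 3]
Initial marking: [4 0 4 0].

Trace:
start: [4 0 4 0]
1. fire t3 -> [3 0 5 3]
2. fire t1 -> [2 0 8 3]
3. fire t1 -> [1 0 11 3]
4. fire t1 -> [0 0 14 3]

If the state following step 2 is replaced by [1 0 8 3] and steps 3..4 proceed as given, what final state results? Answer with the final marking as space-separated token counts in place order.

0 0 11 3

state after step 2 := [1 0 8 3]
3. fire t1 -> [0 0 11 3]
4. fire t1 -> [0 0 11 3]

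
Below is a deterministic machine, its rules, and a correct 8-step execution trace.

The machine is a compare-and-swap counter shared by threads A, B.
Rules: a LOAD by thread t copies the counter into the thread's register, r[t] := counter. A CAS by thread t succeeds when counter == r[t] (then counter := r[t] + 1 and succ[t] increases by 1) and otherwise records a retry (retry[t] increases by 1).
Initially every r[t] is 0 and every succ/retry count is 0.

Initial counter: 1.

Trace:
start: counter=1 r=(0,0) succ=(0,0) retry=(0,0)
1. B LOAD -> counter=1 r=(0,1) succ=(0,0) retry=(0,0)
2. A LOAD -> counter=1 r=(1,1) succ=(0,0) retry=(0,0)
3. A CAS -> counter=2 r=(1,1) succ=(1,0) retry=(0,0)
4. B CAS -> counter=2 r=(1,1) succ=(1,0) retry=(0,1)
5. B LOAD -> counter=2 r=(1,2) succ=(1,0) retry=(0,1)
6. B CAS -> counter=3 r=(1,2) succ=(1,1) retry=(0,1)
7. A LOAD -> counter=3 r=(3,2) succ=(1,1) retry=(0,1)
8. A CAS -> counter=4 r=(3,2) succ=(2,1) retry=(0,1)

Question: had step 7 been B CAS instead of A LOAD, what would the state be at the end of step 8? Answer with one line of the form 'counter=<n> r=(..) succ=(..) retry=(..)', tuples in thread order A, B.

(re-executing from step 7 with the substitution; state before step 7: counter=3 r=(1,2) succ=(1,1) retry=(0,1))
7. B CAS -> counter=3 r=(1,2) succ=(1,1) retry=(0,2)
8. A CAS -> counter=3 r=(1,2) succ=(1,1) retry=(1,2)

counter=3 r=(1,2) succ=(1,1) retry=(1,2)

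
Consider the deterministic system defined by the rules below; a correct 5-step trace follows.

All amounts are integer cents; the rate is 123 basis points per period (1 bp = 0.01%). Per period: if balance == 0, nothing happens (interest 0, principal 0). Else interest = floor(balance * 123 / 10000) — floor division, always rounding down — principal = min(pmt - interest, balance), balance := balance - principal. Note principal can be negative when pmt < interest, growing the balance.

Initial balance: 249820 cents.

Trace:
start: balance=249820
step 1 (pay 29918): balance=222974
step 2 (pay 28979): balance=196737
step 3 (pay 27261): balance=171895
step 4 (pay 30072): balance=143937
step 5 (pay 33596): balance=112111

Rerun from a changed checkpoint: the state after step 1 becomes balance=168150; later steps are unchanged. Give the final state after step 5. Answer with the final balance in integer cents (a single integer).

state after step 1 := balance=168150
step 2 (pay 28979): balance=141239
step 3 (pay 27261): balance=115715
step 4 (pay 30072): balance=87066
step 5 (pay 33596): balance=54540

54540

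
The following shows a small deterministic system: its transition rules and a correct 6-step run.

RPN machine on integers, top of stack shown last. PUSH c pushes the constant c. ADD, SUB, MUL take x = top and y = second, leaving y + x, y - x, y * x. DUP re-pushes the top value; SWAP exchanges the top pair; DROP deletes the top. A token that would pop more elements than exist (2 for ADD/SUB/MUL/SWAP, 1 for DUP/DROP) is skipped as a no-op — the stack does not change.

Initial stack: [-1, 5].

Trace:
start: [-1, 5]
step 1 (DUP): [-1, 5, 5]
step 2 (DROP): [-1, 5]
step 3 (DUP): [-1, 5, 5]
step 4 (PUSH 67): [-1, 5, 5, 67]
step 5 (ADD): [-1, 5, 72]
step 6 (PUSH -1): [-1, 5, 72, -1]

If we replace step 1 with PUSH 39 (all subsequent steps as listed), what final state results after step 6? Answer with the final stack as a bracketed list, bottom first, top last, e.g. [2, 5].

[-1, 5, 72, -1]

(re-executing from step 1 with the substitution; state before step 1: [-1, 5])
step 1 (PUSH 39): [-1, 5, 39]
step 2 (DROP): [-1, 5]
step 3 (DUP): [-1, 5, 5]
step 4 (PUSH 67): [-1, 5, 5, 67]
step 5 (ADD): [-1, 5, 72]
step 6 (PUSH -1): [-1, 5, 72, -1]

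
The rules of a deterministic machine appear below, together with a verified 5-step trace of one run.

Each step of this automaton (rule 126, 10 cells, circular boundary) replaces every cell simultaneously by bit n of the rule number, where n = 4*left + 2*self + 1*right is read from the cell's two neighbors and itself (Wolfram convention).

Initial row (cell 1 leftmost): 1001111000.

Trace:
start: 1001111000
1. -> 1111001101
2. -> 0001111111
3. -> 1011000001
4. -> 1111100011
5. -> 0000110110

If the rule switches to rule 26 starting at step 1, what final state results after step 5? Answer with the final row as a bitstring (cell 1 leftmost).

1100000010

(re-executing steps 1..5 under rule 26; state before step 1: 1001111000)
1. -> 0111000101
2. -> 0100101000
3. -> 1011000100
4. -> 0010101011
5. -> 1100000010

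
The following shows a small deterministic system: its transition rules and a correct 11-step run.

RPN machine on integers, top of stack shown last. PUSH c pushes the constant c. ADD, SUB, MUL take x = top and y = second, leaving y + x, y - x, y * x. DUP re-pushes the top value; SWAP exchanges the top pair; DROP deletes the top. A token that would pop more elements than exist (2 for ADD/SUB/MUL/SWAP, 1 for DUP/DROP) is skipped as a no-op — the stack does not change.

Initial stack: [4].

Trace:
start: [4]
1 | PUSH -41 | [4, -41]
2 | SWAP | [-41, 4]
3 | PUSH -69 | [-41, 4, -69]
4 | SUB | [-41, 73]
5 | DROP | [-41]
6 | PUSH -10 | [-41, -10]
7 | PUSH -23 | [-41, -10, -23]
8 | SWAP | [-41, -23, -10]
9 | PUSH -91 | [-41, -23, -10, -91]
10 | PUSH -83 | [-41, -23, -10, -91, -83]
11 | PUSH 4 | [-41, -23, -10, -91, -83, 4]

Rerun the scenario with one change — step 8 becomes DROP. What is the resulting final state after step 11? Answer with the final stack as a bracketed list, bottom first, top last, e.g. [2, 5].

(re-executing from step 8 with the substitution; state before step 8: [-41, -10, -23])
8 | DROP | [-41, -10]
9 | PUSH -91 | [-41, -10, -91]
10 | PUSH -83 | [-41, -10, -91, -83]
11 | PUSH 4 | [-41, -10, -91, -83, 4]

[-41, -10, -91, -83, 4]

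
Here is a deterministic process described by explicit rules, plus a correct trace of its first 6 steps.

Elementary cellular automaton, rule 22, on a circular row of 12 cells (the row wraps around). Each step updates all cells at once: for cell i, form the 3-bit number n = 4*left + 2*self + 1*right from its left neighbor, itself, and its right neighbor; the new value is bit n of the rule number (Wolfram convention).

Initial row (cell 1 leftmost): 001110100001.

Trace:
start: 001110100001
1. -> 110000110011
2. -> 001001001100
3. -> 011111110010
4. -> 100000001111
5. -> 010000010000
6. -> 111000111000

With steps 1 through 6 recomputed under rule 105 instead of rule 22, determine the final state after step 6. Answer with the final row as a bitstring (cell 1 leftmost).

100010001000

(re-executing steps 1..6 under rule 105; state before step 1: 001110100001)
1. -> 001011001100
2. -> 100111001101
3. -> 100101001111
4. -> 100010001000
5. -> 001000100010
6. -> 100010001000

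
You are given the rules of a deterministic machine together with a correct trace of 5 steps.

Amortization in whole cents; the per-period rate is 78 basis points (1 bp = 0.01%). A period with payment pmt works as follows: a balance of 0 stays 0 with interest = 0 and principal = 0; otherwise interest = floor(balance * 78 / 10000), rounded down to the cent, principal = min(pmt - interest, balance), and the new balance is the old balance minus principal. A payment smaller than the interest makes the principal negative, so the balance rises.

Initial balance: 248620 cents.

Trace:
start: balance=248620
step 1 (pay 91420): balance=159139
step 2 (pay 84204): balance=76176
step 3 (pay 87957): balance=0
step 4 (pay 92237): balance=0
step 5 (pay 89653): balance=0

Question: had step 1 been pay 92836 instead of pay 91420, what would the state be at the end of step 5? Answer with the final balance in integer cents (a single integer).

0

(re-executing from step 1 with the substitution; state before step 1: balance=248620)
step 1 (pay 92836): balance=157723
step 2 (pay 84204): balance=74749
step 3 (pay 87957): balance=0
step 4 (pay 92237): balance=0
step 5 (pay 89653): balance=0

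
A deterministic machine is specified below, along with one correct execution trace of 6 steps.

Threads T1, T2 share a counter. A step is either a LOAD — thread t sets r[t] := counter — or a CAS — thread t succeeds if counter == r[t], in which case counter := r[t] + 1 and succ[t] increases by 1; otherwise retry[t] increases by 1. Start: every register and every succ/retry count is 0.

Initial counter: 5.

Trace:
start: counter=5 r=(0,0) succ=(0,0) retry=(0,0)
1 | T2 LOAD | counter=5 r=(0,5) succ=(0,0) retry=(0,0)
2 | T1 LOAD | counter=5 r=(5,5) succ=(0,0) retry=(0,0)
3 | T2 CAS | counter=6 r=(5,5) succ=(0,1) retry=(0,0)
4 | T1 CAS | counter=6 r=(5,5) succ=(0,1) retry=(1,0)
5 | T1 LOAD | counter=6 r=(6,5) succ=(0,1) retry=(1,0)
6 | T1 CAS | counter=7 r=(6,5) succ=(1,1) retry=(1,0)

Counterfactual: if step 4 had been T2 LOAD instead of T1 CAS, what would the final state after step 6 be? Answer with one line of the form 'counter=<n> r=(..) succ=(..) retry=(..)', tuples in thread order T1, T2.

(re-executing from step 4 with the substitution; state before step 4: counter=6 r=(5,5) succ=(0,1) retry=(0,0))
4 | T2 LOAD | counter=6 r=(5,6) succ=(0,1) retry=(0,0)
5 | T1 LOAD | counter=6 r=(6,6) succ=(0,1) retry=(0,0)
6 | T1 CAS | counter=7 r=(6,6) succ=(1,1) retry=(0,0)

counter=7 r=(6,6) succ=(1,1) retry=(0,0)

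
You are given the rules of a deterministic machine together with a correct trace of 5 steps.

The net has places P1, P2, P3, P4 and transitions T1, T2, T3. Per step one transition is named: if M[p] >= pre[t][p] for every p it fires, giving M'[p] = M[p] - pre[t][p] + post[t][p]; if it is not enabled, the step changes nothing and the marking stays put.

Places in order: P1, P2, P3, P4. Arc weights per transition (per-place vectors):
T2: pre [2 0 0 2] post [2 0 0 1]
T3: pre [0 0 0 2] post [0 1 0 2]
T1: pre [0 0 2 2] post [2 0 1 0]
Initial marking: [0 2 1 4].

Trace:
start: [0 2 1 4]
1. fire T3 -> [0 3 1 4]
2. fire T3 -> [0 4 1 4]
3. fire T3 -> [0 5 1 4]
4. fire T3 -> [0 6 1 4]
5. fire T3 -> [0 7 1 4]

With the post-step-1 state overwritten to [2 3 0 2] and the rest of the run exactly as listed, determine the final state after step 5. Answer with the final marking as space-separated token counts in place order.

state after step 1 := [2 3 0 2]
2. fire T3 -> [2 4 0 2]
3. fire T3 -> [2 5 0 2]
4. fire T3 -> [2 6 0 2]
5. fire T3 -> [2 7 0 2]

2 7 0 2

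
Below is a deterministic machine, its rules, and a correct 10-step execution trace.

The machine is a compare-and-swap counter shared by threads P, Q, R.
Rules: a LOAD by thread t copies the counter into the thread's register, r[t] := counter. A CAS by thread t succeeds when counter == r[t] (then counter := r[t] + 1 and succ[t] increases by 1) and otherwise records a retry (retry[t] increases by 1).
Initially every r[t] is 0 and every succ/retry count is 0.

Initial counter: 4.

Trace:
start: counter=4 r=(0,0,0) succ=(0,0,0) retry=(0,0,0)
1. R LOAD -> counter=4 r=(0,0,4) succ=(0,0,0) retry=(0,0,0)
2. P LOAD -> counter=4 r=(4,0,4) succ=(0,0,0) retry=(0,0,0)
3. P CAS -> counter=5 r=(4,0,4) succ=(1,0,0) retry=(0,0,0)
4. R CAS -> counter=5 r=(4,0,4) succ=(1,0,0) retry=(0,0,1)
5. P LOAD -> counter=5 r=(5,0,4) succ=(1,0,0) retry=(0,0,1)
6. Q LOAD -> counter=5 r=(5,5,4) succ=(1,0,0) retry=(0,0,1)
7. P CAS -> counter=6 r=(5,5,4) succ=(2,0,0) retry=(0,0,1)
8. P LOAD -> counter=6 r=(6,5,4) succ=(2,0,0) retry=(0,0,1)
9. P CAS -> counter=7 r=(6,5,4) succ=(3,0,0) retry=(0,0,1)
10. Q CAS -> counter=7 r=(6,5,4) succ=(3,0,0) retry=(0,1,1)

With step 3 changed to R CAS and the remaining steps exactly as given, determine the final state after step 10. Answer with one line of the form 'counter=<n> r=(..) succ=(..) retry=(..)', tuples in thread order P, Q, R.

(re-executing from step 3 with the substitution; state before step 3: counter=4 r=(4,0,4) succ=(0,0,0) retry=(0,0,0))
3. R CAS -> counter=5 r=(4,0,4) succ=(0,0,1) retry=(0,0,0)
4. R CAS -> counter=5 r=(4,0,4) succ=(0,0,1) retry=(0,0,1)
5. P LOAD -> counter=5 r=(5,0,4) succ=(0,0,1) retry=(0,0,1)
6. Q LOAD -> counter=5 r=(5,5,4) succ=(0,0,1) retry=(0,0,1)
7. P CAS -> counter=6 r=(5,5,4) succ=(1,0,1) retry=(0,0,1)
8. P LOAD -> counter=6 r=(6,5,4) succ=(1,0,1) retry=(0,0,1)
9. P CAS -> counter=7 r=(6,5,4) succ=(2,0,1) retry=(0,0,1)
10. Q CAS -> counter=7 r=(6,5,4) succ=(2,0,1) retry=(0,1,1)

counter=7 r=(6,5,4) succ=(2,0,1) retry=(0,1,1)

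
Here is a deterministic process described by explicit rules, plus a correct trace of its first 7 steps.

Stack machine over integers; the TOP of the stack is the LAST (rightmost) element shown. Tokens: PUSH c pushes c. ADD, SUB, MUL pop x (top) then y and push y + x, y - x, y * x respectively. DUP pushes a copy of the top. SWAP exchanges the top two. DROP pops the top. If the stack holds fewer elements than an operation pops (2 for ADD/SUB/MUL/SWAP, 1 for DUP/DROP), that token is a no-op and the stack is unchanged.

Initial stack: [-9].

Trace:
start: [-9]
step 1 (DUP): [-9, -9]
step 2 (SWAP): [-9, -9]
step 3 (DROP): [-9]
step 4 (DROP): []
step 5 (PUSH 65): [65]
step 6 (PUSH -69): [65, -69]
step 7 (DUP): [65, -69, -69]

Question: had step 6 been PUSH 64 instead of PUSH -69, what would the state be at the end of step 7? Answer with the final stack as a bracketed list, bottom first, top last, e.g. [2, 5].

(re-executing from step 6 with the substitution; state before step 6: [65])
step 6 (PUSH 64): [65, 64]
step 7 (DUP): [65, 64, 64]

[65, 64, 64]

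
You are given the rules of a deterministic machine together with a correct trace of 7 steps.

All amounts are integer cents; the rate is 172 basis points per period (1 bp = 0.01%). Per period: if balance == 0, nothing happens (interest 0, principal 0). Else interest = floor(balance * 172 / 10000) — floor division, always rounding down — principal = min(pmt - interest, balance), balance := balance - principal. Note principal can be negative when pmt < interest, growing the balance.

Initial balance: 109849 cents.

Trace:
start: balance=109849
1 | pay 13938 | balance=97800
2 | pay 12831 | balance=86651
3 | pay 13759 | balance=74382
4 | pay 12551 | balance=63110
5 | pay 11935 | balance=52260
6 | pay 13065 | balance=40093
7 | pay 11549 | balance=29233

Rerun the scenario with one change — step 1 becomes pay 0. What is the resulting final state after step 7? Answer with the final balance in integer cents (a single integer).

44672

(re-executing from step 1 with the substitution; state before step 1: balance=109849)
1 | pay 0 | balance=111738
2 | pay 12831 | balance=100828
3 | pay 13759 | balance=88803
4 | pay 12551 | balance=77779
5 | pay 11935 | balance=67181
6 | pay 13065 | balance=55271
7 | pay 11549 | balance=44672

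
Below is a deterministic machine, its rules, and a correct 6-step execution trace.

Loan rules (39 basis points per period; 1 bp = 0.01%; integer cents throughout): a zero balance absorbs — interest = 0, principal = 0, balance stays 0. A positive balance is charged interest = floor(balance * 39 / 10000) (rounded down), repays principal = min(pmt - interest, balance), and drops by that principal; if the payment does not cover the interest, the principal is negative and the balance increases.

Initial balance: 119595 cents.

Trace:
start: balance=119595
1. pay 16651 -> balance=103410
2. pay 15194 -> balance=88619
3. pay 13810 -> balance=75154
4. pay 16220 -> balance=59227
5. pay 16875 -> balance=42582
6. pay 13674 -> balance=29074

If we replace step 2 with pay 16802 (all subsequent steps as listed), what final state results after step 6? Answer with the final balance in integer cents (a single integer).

27440

(re-executing from step 2 with the substitution; state before step 2: balance=103410)
2. pay 16802 -> balance=87011
3. pay 13810 -> balance=73540
4. pay 16220 -> balance=57606
5. pay 16875 -> balance=40955
6. pay 13674 -> balance=27440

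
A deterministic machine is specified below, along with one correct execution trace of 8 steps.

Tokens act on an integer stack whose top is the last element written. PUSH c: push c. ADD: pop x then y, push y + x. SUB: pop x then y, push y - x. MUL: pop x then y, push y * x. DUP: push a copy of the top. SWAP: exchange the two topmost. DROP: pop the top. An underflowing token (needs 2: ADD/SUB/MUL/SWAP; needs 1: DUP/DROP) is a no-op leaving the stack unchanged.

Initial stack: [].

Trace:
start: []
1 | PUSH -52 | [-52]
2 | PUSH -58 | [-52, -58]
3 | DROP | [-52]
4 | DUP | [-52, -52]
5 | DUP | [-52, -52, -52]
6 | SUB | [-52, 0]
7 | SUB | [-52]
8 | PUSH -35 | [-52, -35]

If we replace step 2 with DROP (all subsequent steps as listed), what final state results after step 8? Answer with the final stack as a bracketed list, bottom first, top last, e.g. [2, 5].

(re-executing from step 2 with the substitution; state before step 2: [-52])
2 | DROP | []
3 | DROP | []
4 | DUP | []
5 | DUP | []
6 | SUB | []
7 | SUB | []
8 | PUSH -35 | [-35]

[-35]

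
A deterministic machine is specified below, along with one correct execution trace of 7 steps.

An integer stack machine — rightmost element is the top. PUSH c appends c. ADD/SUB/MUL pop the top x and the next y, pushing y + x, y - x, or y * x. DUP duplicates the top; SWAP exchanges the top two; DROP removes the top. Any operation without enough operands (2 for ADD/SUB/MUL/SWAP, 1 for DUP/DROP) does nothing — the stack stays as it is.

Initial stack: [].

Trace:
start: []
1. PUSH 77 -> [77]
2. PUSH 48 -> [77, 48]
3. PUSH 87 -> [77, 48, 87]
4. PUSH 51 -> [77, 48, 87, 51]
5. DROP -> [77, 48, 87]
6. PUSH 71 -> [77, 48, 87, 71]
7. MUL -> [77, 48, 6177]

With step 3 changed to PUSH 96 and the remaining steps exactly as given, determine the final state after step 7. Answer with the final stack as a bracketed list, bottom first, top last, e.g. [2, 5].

[77, 48, 6816]

(re-executing from step 3 with the substitution; state before step 3: [77, 48])
3. PUSH 96 -> [77, 48, 96]
4. PUSH 51 -> [77, 48, 96, 51]
5. DROP -> [77, 48, 96]
6. PUSH 71 -> [77, 48, 96, 71]
7. MUL -> [77, 48, 6816]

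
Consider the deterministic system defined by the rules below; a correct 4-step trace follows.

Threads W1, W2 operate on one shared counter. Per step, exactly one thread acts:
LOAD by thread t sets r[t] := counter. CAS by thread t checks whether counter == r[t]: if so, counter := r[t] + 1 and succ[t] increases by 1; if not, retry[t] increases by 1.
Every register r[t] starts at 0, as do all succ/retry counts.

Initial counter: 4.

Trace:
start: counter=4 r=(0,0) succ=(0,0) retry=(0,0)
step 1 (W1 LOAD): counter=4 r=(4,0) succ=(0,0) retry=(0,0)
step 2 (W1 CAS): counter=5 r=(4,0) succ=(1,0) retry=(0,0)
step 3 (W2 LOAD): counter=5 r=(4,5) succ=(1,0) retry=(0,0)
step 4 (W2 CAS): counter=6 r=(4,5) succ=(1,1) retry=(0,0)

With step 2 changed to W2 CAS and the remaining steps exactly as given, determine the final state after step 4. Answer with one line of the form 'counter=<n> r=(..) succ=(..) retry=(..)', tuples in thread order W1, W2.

counter=5 r=(4,4) succ=(0,1) retry=(0,1)

(re-executing from step 2 with the substitution; state before step 2: counter=4 r=(4,0) succ=(0,0) retry=(0,0))
step 2 (W2 CAS): counter=4 r=(4,0) succ=(0,0) retry=(0,1)
step 3 (W2 LOAD): counter=4 r=(4,4) succ=(0,0) retry=(0,1)
step 4 (W2 CAS): counter=5 r=(4,4) succ=(0,1) retry=(0,1)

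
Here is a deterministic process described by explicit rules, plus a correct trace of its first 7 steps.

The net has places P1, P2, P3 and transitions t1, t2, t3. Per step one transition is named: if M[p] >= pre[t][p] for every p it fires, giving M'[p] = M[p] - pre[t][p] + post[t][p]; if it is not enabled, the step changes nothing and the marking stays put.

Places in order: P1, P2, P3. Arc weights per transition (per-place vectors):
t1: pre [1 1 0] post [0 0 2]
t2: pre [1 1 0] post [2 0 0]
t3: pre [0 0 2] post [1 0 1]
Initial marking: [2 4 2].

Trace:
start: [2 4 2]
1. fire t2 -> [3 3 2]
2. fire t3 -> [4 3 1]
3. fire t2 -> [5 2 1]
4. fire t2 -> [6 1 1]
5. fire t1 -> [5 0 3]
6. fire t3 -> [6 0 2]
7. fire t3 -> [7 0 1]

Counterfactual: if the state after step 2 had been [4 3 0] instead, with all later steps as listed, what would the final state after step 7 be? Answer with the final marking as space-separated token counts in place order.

6 0 1

state after step 2 := [4 3 0]
3. fire t2 -> [5 2 0]
4. fire t2 -> [6 1 0]
5. fire t1 -> [5 0 2]
6. fire t3 -> [6 0 1]
7. fire t3 -> [6 0 1]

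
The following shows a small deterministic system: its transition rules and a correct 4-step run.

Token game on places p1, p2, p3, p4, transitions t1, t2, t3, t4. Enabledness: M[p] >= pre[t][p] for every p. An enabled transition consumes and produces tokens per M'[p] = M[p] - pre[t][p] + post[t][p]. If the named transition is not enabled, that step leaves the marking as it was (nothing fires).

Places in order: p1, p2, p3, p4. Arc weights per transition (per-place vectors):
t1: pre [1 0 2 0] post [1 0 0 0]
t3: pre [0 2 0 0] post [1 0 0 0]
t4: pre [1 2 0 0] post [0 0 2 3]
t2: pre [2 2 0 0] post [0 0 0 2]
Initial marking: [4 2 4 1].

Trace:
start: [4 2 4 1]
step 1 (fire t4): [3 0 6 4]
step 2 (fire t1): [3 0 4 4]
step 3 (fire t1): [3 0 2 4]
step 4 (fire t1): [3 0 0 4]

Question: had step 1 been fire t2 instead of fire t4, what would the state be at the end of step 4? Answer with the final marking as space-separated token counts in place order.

(re-executing from step 1 with the substitution; state before step 1: [4 2 4 1])
step 1 (fire t2): [2 0 4 3]
step 2 (fire t1): [2 0 2 3]
step 3 (fire t1): [2 0 0 3]
step 4 (fire t1): [2 0 0 3]

2 0 0 3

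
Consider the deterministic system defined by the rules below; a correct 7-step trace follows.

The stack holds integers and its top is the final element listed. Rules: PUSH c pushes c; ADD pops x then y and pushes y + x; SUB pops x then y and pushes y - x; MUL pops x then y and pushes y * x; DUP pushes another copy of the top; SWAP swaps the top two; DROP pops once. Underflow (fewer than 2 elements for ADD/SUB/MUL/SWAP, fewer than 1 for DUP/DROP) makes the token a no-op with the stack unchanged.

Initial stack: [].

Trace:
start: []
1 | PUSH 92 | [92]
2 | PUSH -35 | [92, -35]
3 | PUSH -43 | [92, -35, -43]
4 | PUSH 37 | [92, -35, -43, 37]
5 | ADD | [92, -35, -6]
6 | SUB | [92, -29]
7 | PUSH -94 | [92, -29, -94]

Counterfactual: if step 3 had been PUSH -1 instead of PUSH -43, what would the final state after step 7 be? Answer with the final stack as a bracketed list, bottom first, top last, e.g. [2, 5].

(re-executing from step 3 with the substitution; state before step 3: [92, -35])
3 | PUSH -1 | [92, -35, -1]
4 | PUSH 37 | [92, -35, -1, 37]
5 | ADD | [92, -35, 36]
6 | SUB | [92, -71]
7 | PUSH -94 | [92, -71, -94]

[92, -71, -94]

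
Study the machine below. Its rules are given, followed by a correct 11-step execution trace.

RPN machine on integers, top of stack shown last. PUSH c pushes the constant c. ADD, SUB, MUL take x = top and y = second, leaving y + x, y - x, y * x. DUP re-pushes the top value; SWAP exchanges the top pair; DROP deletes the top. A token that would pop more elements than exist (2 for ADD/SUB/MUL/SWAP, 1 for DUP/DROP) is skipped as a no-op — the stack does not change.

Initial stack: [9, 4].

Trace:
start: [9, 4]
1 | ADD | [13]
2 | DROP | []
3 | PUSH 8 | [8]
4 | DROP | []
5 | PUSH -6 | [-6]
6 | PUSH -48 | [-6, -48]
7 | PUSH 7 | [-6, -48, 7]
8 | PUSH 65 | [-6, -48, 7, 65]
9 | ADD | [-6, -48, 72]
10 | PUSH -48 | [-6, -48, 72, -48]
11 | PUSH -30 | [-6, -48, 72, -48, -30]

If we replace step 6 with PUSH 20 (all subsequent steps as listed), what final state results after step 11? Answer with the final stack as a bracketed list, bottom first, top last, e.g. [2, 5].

[-6, 20, 72, -48, -30]

(re-executing from step 6 with the substitution; state before step 6: [-6])
6 | PUSH 20 | [-6, 20]
7 | PUSH 7 | [-6, 20, 7]
8 | PUSH 65 | [-6, 20, 7, 65]
9 | ADD | [-6, 20, 72]
10 | PUSH -48 | [-6, 20, 72, -48]
11 | PUSH -30 | [-6, 20, 72, -48, -30]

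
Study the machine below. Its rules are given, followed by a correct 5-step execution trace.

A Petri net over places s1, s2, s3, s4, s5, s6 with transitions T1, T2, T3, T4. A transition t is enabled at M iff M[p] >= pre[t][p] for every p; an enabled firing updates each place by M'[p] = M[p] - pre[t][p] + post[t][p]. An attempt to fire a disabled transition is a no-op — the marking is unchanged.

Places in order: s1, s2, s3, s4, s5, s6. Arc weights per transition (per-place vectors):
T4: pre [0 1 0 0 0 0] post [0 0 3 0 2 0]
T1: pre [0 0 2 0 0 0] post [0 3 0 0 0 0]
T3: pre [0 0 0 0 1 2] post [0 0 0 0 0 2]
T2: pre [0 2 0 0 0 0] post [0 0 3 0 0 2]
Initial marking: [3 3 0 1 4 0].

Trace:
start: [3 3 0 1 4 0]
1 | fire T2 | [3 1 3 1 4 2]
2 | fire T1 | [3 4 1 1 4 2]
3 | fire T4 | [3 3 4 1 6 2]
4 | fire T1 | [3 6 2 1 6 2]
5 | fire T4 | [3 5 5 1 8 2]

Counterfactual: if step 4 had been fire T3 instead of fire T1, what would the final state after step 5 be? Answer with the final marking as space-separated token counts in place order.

3 2 7 1 7 2

(re-executing from step 4 with the substitution; state before step 4: [3 3 4 1 6 2])
4 | fire T3 | [3 3 4 1 5 2]
5 | fire T4 | [3 2 7 1 7 2]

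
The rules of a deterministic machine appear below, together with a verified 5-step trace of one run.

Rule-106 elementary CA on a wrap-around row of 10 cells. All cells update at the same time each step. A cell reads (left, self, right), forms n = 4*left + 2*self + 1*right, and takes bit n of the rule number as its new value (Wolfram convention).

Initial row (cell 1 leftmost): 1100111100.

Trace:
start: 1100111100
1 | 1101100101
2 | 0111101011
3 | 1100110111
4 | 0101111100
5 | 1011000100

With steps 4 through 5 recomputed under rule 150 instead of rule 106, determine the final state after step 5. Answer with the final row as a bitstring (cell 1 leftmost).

0000100101

(re-executing steps 4..5 under rule 150; state before step 4: 1100110111)
4 | 1011000011
5 | 0000100101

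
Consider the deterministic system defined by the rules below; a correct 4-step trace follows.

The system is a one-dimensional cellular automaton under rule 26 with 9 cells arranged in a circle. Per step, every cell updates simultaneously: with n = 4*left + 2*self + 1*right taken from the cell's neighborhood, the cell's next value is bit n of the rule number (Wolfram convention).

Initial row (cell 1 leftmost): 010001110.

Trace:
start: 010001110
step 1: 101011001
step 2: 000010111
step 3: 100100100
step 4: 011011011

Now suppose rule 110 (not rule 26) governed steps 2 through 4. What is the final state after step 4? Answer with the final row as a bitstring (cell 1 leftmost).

000011010

(re-executing steps 2..4 under rule 110; state before step 2: 101011001)
step 2: 111111011
step 3: 000001110
step 4: 000011010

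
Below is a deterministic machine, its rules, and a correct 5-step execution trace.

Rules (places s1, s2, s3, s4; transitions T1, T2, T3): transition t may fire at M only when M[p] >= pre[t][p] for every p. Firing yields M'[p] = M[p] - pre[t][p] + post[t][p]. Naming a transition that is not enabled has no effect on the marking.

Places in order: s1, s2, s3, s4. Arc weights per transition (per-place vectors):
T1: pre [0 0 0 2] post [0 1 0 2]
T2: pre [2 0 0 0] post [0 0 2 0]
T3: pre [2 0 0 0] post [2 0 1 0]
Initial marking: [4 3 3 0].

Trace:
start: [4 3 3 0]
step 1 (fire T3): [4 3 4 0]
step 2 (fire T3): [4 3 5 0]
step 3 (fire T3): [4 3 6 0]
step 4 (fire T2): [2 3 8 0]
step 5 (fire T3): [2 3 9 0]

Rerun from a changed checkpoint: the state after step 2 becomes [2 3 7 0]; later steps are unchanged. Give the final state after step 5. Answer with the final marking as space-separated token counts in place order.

0 3 10 0

state after step 2 := [2 3 7 0]
step 3 (fire T3): [2 3 8 0]
step 4 (fire T2): [0 3 10 0]
step 5 (fire T3): [0 3 10 0]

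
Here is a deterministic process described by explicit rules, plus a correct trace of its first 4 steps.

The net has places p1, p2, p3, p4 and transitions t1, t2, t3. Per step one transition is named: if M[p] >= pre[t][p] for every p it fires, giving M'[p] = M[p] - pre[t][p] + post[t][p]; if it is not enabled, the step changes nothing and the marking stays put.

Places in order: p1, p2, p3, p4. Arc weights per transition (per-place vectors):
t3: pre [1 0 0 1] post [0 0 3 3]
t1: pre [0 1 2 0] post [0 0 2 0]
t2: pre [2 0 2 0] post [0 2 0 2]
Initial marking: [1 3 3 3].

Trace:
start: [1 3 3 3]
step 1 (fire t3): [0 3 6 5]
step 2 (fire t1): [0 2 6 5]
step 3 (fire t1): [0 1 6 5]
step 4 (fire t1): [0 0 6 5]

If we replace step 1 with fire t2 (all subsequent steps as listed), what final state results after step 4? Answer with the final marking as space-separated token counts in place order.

1 0 3 3

(re-executing from step 1 with the substitution; state before step 1: [1 3 3 3])
step 1 (fire t2): [1 3 3 3]
step 2 (fire t1): [1 2 3 3]
step 3 (fire t1): [1 1 3 3]
step 4 (fire t1): [1 0 3 3]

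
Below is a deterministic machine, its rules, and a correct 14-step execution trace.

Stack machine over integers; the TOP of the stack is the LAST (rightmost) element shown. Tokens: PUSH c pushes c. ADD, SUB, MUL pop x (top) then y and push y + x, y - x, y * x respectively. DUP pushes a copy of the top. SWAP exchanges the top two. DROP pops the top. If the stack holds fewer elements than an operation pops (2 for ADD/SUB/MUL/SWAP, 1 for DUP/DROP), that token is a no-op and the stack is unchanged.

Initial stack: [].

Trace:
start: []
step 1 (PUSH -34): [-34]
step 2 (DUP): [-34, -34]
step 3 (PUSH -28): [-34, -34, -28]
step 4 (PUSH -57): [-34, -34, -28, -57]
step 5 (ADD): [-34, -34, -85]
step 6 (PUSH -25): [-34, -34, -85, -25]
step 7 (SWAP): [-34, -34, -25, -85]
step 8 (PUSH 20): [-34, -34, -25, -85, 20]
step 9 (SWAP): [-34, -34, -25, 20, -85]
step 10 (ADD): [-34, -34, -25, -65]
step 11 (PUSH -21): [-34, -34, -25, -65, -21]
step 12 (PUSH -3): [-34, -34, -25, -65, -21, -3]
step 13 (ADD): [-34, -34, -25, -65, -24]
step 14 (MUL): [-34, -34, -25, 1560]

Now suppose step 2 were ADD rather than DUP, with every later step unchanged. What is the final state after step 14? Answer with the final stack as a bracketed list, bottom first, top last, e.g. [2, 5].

[-34, -25, 1560]

(re-executing from step 2 with the substitution; state before step 2: [-34])
step 2 (ADD): [-34]
step 3 (PUSH -28): [-34, -28]
step 4 (PUSH -57): [-34, -28, -57]
step 5 (ADD): [-34, -85]
step 6 (PUSH -25): [-34, -85, -25]
step 7 (SWAP): [-34, -25, -85]
step 8 (PUSH 20): [-34, -25, -85, 20]
step 9 (SWAP): [-34, -25, 20, -85]
step 10 (ADD): [-34, -25, -65]
step 11 (PUSH -21): [-34, -25, -65, -21]
step 12 (PUSH -3): [-34, -25, -65, -21, -3]
step 13 (ADD): [-34, -25, -65, -24]
step 14 (MUL): [-34, -25, 1560]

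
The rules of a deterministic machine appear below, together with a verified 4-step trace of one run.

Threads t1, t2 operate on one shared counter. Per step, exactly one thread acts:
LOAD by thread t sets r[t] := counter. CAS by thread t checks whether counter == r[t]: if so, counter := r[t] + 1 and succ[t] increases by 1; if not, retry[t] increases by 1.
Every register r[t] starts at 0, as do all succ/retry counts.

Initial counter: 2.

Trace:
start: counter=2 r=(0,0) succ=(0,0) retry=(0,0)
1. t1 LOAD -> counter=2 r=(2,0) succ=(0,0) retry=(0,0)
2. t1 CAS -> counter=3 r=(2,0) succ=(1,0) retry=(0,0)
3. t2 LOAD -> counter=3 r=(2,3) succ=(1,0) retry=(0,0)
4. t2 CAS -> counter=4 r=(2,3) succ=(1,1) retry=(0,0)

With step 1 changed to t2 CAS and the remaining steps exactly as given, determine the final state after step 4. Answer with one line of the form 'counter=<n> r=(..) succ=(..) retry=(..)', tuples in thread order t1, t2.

(re-executing from step 1 with the substitution; state before step 1: counter=2 r=(0,0) succ=(0,0) retry=(0,0))
1. t2 CAS -> counter=2 r=(0,0) succ=(0,0) retry=(0,1)
2. t1 CAS -> counter=2 r=(0,0) succ=(0,0) retry=(1,1)
3. t2 LOAD -> counter=2 r=(0,2) succ=(0,0) retry=(1,1)
4. t2 CAS -> counter=3 r=(0,2) succ=(0,1) retry=(1,1)

counter=3 r=(0,2) succ=(0,1) retry=(1,1)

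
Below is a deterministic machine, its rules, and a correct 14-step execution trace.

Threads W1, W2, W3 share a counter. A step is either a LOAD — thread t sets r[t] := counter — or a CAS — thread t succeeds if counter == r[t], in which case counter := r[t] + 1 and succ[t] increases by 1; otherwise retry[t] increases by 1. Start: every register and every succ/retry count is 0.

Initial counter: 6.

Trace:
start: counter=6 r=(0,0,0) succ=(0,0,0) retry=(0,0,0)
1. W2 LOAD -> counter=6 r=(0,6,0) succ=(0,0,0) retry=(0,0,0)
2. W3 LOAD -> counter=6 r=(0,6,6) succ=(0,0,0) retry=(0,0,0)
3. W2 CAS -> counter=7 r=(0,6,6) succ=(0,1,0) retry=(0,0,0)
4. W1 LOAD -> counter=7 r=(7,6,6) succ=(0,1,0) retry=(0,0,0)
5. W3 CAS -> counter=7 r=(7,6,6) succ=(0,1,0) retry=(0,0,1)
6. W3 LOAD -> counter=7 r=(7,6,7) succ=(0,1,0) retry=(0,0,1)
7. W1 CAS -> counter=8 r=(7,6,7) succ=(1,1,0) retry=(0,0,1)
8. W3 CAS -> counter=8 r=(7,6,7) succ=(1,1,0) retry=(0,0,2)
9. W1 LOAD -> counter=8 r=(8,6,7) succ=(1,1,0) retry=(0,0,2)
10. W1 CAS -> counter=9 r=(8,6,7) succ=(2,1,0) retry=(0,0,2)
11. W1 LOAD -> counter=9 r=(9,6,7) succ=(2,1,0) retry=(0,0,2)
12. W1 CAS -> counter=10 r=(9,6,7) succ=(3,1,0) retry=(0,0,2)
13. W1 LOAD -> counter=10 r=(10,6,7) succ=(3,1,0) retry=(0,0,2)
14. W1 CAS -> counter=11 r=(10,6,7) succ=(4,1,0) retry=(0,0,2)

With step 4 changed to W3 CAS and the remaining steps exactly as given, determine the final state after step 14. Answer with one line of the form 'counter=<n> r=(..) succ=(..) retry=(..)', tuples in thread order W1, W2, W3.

(re-executing from step 4 with the substitution; state before step 4: counter=7 r=(0,6,6) succ=(0,1,0) retry=(0,0,0))
4. W3 CAS -> counter=7 r=(0,6,6) succ=(0,1,0) retry=(0,0,1)
5. W3 CAS -> counter=7 r=(0,6,6) succ=(0,1,0) retry=(0,0,2)
6. W3 LOAD -> counter=7 r=(0,6,7) succ=(0,1,0) retry=(0,0,2)
7. W1 CAS -> counter=7 r=(0,6,7) succ=(0,1,0) retry=(1,0,2)
8. W3 CAS -> counter=8 r=(0,6,7) succ=(0,1,1) retry=(1,0,2)
9. W1 LOAD -> counter=8 r=(8,6,7) succ=(0,1,1) retry=(1,0,2)
10. W1 CAS -> counter=9 r=(8,6,7) succ=(1,1,1) retry=(1,0,2)
11. W1 LOAD -> counter=9 r=(9,6,7) succ=(1,1,1) retry=(1,0,2)
12. W1 CAS -> counter=10 r=(9,6,7) succ=(2,1,1) retry=(1,0,2)
13. W1 LOAD -> counter=10 r=(10,6,7) succ=(2,1,1) retry=(1,0,2)
14. W1 CAS -> counter=11 r=(10,6,7) succ=(3,1,1) retry=(1,0,2)

counter=11 r=(10,6,7) succ=(3,1,1) retry=(1,0,2)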